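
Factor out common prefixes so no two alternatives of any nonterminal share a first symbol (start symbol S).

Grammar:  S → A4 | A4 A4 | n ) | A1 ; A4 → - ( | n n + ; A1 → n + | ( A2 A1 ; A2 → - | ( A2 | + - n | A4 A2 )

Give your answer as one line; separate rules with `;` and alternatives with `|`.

S → n ) | A1 | A4 S'; A4 → - ( | n n +; A1 → n + | ( A2 A1; A2 → - | ( A2 | + - n | A4 A2 ); S' → epsilon | A4

S has alternatives sharing prefix 'A4': factor to S → A4 S' with S' → ε | A4.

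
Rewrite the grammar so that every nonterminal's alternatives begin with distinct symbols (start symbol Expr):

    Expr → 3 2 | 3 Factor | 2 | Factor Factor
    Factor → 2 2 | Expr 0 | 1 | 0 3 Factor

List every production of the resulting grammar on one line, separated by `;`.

Expr has alternatives sharing prefix '3': factor to Expr → 3 Expr1 with Expr1 → 2 | Factor.

Expr → 2 | Factor Factor | 3 Expr1; Factor → 2 2 | Expr 0 | 1 | 0 3 Factor; Expr1 → 2 | Factor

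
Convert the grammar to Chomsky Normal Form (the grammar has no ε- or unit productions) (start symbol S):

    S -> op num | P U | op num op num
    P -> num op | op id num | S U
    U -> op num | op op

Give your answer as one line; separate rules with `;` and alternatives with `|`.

Introduce a nonterminal for each terminal appearing in a rule of length ≥ 2: X1 → op, X2 → num, X3 → id.
Binarize each right-hand side of length ≥ 3 by chaining fresh nonterminals (Y1, Y2, …): affected rules were S → X1 X2 X1 X2; P → X1 X3 X2.

S -> X1 X2 | P U | X1 Y1; P -> X2 X1 | X1 Y3 | S U; U -> X1 X2 | X1 X1; X1 -> op; X2 -> num; X3 -> id; Y1 -> X2 Y2; Y2 -> X1 X2; Y3 -> X3 X2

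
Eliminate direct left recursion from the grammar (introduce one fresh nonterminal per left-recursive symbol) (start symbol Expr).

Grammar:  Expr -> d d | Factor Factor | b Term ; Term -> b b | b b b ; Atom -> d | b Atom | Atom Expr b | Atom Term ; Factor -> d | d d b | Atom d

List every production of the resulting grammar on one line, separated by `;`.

Expr -> d d | Factor Factor | b Term; Term -> b b | b b b; Atom -> d Atom1 | b Atom Atom1; Factor -> d | d d b | Atom d; Atom1 -> Expr b Atom1 | Term Atom1 | ε

Directly left-recursive nonterminal: Atom.
For Atom: α = {Expr b, Term}, β = {d, b Atom}. Rewrite as Atom → β Atom1 and Atom1 → α Atom1 | ε.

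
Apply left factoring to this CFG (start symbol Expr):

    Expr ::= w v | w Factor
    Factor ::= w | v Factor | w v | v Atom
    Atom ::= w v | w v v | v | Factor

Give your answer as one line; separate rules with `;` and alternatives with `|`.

Expr has alternatives sharing prefix 'w': factor to Expr → w Expr1 with Expr1 → v | Factor.
Factor has alternatives sharing prefix 'w': factor to Factor → w Factor1 with Factor1 → ε | v.
Factor has alternatives sharing prefix 'v': factor to Factor → v Factor2 with Factor2 → Factor | Atom.
Atom has alternatives sharing prefix 'w v': factor to Atom → w v Atom1 with Atom1 → ε | v.

Expr ::= w Expr1; Factor ::= w Factor1 | v Factor2; Atom ::= v | Factor | w v Atom1; Expr1 ::= v | Factor; Factor1 ::= ε | v; Factor2 ::= Factor | Atom; Atom1 ::= ε | v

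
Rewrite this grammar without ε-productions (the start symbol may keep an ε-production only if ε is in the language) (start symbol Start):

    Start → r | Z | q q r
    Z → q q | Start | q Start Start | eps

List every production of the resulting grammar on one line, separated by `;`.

The nullable symbols are {Start, Z}.
ε ∈ L(G) since Start is nullable, so keep Start → ε.
Expand every rule over subsets of its nullable positions: Z → q Start Start gives q Start Start | q Start | q.

Start → r | Z | q q r | eps; Z → q q | Start | q Start Start | q Start | q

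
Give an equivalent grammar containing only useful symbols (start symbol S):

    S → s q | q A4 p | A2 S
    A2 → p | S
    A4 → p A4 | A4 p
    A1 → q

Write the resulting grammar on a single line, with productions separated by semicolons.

S → s q | A2 S; A2 → p | S

Generating nonterminals: {A1, A2, S}.
Reachable from S after that: {A2, S}.
Removed useless symbols: {A1, A4} and every production mentioning them.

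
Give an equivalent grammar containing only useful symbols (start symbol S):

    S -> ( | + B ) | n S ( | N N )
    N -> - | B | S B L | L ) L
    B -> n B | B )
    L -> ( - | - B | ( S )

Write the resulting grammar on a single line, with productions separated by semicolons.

Generating nonterminals: {L, N, S}.
Reachable from S after that: {L, N, S}.
Removed useless symbols: {B} and every production mentioning them.

S -> ( | n S ( | N N ); N -> - | L ) L; L -> ( - | ( S )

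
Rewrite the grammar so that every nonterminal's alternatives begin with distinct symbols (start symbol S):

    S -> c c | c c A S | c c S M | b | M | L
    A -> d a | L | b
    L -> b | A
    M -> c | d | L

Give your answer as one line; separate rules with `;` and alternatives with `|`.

S has alternatives sharing prefix 'c c': factor to S → c c S' with S' → ε | A S | S M.

S -> b | M | L | c c S'; A -> d a | L | b; L -> b | A; M -> c | d | L; S' -> ε | A S | S M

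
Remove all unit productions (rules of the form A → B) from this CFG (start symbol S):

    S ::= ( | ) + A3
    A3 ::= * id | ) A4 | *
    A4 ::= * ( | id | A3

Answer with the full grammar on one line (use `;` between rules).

S ::= ( | ) + A3; A3 ::= * id | ) A4 | *; A4 ::= * ( | id | * id | ) A4 | *

Unit pairs: A4 ⇒* {A3}.
For every A with A ⇒* B via unit rules, add B's non-unit alternatives to A; then delete every rule of the form X → Y.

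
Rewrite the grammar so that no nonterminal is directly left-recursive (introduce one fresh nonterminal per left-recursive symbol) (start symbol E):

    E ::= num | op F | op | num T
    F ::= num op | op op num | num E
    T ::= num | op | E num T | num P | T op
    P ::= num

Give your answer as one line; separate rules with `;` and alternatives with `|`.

E ::= num | op F | op | num T; F ::= num op | op op num | num E; T ::= num T' | op T' | E num T T' | num P T'; P ::= num; T' ::= op T' | ε

T is directly left-recursive.
For T: α = {op}, β = {num, op, E num T, num P}. Rewrite as T → β T' and T' → α T' | ε.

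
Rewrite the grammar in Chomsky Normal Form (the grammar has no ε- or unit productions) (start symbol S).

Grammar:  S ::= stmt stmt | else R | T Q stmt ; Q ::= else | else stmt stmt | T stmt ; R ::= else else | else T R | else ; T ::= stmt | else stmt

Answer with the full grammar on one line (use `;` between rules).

S ::= X1 X1 | X2 R | T Y1; Q ::= else | X2 Y2 | T X1; R ::= X2 X2 | X2 Y3 | else; T ::= stmt | X2 X1; X1 ::= stmt; X2 ::= else; Y1 ::= Q X1; Y2 ::= X1 X1; Y3 ::= T R

Introduce a nonterminal for each terminal appearing in a rule of length ≥ 2: X1 → stmt, X2 → else.
Binarize each right-hand side of length ≥ 3 by chaining fresh nonterminals (Y1, Y2, …): affected rules were S → T Q X1; Q → X2 X1 X1; R → X2 T R.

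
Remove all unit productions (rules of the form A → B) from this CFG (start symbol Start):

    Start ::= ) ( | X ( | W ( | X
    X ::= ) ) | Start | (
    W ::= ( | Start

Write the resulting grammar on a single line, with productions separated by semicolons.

Unit pairs: Start ⇒* {X}; W ⇒* {Start, X}; X ⇒* {Start}.
Replace each nonterminal's rules with the union of the non-unit rules of every nonterminal it unit-derives.

Start ::= ) ( | X ( | W ( | ) ) | (; X ::= ) ( | X ( | W ( | ) ) | (; W ::= ) ( | X ( | W ( | ) ) | (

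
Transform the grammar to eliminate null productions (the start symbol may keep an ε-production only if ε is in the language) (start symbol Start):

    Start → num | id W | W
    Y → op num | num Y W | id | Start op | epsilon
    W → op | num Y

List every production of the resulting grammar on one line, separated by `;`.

Nullable nonterminals: {Y}.
ε ∉ L(G), so no ε-production is kept.
Expand every rule over subsets of its nullable positions: Y → num Y W gives num Y W | num W. W → num Y gives num Y | num.

Start → num | id W | W; Y → op num | num Y W | num W | id | Start op; W → op | num Y | num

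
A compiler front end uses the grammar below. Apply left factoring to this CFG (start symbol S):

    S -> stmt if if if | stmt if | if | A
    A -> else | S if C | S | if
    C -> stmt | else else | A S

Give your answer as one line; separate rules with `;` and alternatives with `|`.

S has alternatives sharing prefix 'stmt if': factor to S → stmt if S' with S' → if if | ε.
A has alternatives sharing prefix 'S': factor to A → S A' with A' → if C | ε.

S -> if | A | stmt if S'; A -> else | if | S A'; C -> stmt | else else | A S; S' -> if if | ε; A' -> if C | ε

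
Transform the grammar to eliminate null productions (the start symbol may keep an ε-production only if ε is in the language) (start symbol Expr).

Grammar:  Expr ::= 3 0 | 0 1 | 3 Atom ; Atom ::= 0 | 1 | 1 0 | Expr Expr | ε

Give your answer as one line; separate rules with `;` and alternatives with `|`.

Expr ::= 3 0 | 0 1 | 3 Atom | 3; Atom ::= 0 | 1 | 1 0 | Expr Expr

Nullable set = {Atom}.
ε ∉ L(G), so no ε-production is kept.
Add the nullable-subset variants: Expr → 3 Atom gives 3 Atom | 3.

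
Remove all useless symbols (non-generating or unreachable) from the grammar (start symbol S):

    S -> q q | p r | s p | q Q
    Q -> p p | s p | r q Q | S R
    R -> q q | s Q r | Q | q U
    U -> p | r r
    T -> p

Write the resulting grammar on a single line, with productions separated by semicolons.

Generating nonterminals: {Q, R, S, T, U}.
Reachable from S after that: {Q, R, S, U}.
Removed useless symbols: {T} and every production mentioning them.

S -> q q | p r | s p | q Q; Q -> p p | s p | r q Q | S R; R -> q q | s Q r | Q | q U; U -> p | r r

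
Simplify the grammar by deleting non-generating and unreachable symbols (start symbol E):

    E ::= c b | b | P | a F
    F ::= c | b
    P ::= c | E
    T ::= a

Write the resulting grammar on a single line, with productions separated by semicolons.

Generating nonterminals: {E, F, P, T}.
Reachable from E after that: {E, F, P}.
Removed useless symbols: {T} and every production mentioning them.

E ::= c b | b | P | a F; F ::= c | b; P ::= c | E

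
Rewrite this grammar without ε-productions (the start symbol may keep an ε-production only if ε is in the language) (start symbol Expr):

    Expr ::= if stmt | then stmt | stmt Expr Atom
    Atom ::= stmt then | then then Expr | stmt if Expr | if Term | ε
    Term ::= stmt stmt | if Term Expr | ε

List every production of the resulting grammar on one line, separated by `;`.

Expr ::= if stmt | then stmt | stmt Expr Atom | stmt Expr; Atom ::= stmt then | then then Expr | stmt if Expr | if Term | if; Term ::= stmt stmt | if Term Expr | if Expr

Nullable nonterminals: {Atom, Term}.
ε ∉ L(G), so no ε-production is kept.
For each production, add variants omitting each subset of nullable occurrences: Expr → stmt Expr Atom gives stmt Expr Atom | stmt Expr. Atom → if Term gives if Term | if. Term → if Term Expr gives if Term Expr | if Expr.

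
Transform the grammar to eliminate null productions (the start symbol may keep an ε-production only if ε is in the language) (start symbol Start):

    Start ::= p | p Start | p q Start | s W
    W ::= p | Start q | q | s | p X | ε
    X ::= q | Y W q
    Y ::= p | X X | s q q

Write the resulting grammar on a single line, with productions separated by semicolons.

Nullable nonterminals: {W}.
ε ∉ L(G), so no ε-production is kept.
Expand every rule over subsets of its nullable positions: Start → s W gives s W | s. X → Y W q gives Y W q | Y q.

Start ::= p | p Start | p q Start | s W | s; W ::= p | Start q | q | s | p X; X ::= q | Y W q | Y q; Y ::= p | X X | s q q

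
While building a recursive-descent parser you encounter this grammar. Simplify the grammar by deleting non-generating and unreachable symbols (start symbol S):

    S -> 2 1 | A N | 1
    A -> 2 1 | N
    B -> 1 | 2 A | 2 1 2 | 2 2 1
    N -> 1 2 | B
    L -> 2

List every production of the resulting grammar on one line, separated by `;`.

S -> 2 1 | A N | 1; A -> 2 1 | N; B -> 1 | 2 A | 2 1 2 | 2 2 1; N -> 1 2 | B

Generating nonterminals: {A, B, L, N, S}.
Reachable from S after that: {A, B, N, S}.
Removed useless symbols: {L} and every production mentioning them.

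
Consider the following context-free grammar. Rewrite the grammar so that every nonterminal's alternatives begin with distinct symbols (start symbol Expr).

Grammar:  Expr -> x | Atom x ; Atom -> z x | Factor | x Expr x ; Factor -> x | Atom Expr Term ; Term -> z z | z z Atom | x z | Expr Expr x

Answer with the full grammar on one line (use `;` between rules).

Term has alternatives sharing prefix 'z z': factor to Term → z z Term1 with Term1 → ε | Atom.

Expr -> x | Atom x; Atom -> z x | Factor | x Expr x; Factor -> x | Atom Expr Term; Term -> x z | Expr Expr x | z z Term1; Term1 -> ε | Atom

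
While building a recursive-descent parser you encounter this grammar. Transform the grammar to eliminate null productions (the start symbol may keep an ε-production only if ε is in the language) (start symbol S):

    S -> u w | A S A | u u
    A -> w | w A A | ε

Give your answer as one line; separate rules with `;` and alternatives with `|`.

S -> u w | A S A | A S | S A | u u; A -> w | w A A | w A

Nullable nonterminals: {A}.
ε ∉ L(G), so no ε-production is kept.
Add the nullable-subset variants: S → A S A gives A S A | A S | S A. A → w A A gives w A A | w A.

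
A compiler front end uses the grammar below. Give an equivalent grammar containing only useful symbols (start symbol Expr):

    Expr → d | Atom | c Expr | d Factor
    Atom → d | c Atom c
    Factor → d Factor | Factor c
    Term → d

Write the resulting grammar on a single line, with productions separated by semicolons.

Expr → d | Atom | c Expr; Atom → d | c Atom c

Generating nonterminals: {Atom, Expr, Term}.
Reachable from Expr after that: {Atom, Expr}.
Removed useless symbols: {Factor, Term} and every production mentioning them.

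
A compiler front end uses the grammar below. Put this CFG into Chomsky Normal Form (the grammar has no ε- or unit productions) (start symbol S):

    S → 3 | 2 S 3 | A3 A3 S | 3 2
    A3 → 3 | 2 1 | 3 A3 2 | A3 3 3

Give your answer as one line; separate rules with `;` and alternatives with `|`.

S → 3 | X1 Y1 | A3 Y2 | X2 X1; A3 → 3 | X1 X3 | X2 Y3 | A3 Y4; X1 → 2; X2 → 3; X3 → 1; Y1 → S X2; Y2 → A3 S; Y3 → A3 X1; Y4 → X2 X2

Introduce a nonterminal for each terminal appearing in a rule of length ≥ 2: X1 → 2, X2 → 3, X3 → 1.
Binarize each right-hand side of length ≥ 3 by chaining fresh nonterminals (Y1, Y2, …): affected rules were S → X1 S X2; S → A3 A3 S; A3 → X2 A3 X1; A3 → A3 X2 X2.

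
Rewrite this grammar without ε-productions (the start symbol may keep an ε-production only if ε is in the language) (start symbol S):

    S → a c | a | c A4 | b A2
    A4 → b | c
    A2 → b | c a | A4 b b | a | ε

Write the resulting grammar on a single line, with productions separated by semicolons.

The nullable symbols are {A2}.
ε ∉ L(G), so no ε-production is kept.
Add the nullable-subset variants: S → b A2 gives b A2 | b.

S → a c | a | c A4 | b A2 | b; A4 → b | c; A2 → b | c a | A4 b b | a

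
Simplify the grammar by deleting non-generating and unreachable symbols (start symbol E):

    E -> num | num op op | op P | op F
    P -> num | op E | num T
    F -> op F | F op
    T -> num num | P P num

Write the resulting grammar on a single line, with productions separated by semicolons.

E -> num | num op op | op P; P -> num | op E | num T; T -> num num | P P num

Generating nonterminals: {E, P, T}.
Reachable from E after that: {E, P, T}.
Removed useless symbols: {F} and every production mentioning them.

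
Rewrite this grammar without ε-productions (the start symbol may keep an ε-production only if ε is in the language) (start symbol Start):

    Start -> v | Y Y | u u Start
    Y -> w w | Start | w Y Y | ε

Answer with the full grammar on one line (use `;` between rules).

Start -> v | Y Y | Y | u u Start | u u | ε; Y -> w w | Start | w Y Y | w Y | w

Nullable nonterminals: {Start, Y}.
ε ∈ L(G) since Start is nullable, so keep Start → ε.
Add the nullable-subset variants: Start → Y Y gives Y Y | Y. Start → u u Start gives u u Start | u u. Y → w Y Y gives w Y Y | w Y | w.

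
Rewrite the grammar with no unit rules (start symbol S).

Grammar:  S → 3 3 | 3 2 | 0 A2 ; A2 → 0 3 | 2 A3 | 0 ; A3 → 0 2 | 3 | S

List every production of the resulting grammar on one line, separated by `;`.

Unit pairs: A3 ⇒* {S}.
For each unit pair (A, B), copy every non-unit production of B to A, then drop all unit productions.

S → 3 3 | 3 2 | 0 A2; A2 → 0 3 | 2 A3 | 0; A3 → 3 3 | 3 2 | 0 A2 | 0 2 | 3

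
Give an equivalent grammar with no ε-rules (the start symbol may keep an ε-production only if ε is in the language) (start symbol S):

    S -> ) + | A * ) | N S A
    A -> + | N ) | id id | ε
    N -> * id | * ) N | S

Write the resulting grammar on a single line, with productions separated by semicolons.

S -> ) + | A * ) | * ) | N S A | N S; A -> + | N ) | id id; N -> * id | * ) N | S

Nullable nonterminals: {A}.
ε ∉ L(G), so no ε-production is kept.
For each production, add variants omitting each subset of nullable occurrences: S → A * ) gives A * ) | * ). S → N S A gives N S A | N S.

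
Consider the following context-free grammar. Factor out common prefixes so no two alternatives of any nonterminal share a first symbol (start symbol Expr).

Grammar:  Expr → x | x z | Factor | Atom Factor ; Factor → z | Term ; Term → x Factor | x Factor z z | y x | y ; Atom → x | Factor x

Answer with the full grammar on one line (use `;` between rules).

Expr has alternatives sharing prefix 'x': factor to Expr → x Expr1 with Expr1 → ε | z.
Term has alternatives sharing prefix 'x Factor': factor to Term → x Factor Term1 with Term1 → ε | z z.
Term has alternatives sharing prefix 'y': factor to Term → y Term2 with Term2 → x | ε.

Expr → Factor | Atom Factor | x Expr1; Factor → z | Term; Term → x Factor Term1 | y Term2; Atom → x | Factor x; Expr1 → epsilon | z; Term1 → epsilon | z z; Term2 → x | epsilon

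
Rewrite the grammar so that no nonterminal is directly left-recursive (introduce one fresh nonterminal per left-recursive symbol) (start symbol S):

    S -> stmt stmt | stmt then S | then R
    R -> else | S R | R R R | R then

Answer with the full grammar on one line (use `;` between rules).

Left recursion appears on R.
For R: α = {R R, then}, β = {else, S R}. Rewrite as R → β R' and R' → α R' | ε.

S -> stmt stmt | stmt then S | then R; R -> else R' | S R R'; R' -> R R R' | then R' | eps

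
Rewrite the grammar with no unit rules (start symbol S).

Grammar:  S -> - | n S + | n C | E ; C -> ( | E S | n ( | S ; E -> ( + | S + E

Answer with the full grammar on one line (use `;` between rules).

Unit pairs: C ⇒* {E, S}; S ⇒* {E}.
For each unit pair (A, B), copy every non-unit production of B to A, then drop all unit productions.

S -> ( + | S + E | - | n S + | n C; C -> ( + | S + E | ( | E S | n ( | - | n S + | n C; E -> ( + | S + E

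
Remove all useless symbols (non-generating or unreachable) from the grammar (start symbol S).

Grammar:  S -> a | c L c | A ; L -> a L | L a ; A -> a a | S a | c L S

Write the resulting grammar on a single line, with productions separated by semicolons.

Generating nonterminals: {A, S}.
Reachable from S after that: {A, S}.
Removed useless symbols: {L} and every production mentioning them.

S -> a | A; A -> a a | S a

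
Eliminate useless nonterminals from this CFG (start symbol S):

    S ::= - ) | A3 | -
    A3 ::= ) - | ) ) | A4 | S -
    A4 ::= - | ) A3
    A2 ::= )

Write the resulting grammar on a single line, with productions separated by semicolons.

S ::= - ) | A3 | -; A3 ::= ) - | ) ) | A4 | S -; A4 ::= - | ) A3

Generating nonterminals: {A2, A3, A4, S}.
Reachable from S after that: {A3, A4, S}.
Removed useless symbols: {A2} and every production mentioning them.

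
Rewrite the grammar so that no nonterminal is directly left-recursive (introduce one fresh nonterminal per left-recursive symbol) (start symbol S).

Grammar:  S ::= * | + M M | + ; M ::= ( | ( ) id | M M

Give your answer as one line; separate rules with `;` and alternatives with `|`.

M is directly left-recursive.
For M: α = {M}, β = {(, ( ) id}. Rewrite as M → β M' and M' → α M' | ε.

S ::= * | + M M | +; M ::= ( M' | ( ) id M'; M' ::= M M' | eps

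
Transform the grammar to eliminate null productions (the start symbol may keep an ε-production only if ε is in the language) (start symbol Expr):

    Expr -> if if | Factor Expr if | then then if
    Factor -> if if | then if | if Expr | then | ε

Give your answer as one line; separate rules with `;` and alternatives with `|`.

Expr -> if if | Factor Expr if | Expr if | then then if; Factor -> if if | then if | if Expr | then

Nullable set = {Factor}.
ε ∉ L(G), so no ε-production is kept.
For each production, add variants omitting each subset of nullable occurrences: Expr → Factor Expr if gives Factor Expr if | Expr if.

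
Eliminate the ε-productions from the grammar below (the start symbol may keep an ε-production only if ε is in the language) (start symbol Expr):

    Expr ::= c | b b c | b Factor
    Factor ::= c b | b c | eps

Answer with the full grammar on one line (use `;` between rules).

Nullable nonterminals: {Factor}.
ε ∉ L(G), so no ε-production is kept.
For each production, add variants omitting each subset of nullable occurrences: Expr → b Factor gives b Factor | b.

Expr ::= c | b b c | b Factor | b; Factor ::= c b | b c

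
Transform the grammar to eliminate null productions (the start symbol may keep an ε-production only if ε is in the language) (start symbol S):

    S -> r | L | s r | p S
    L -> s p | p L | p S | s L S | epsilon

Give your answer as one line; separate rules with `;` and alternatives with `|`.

The nullable symbols are {L, S}.
ε ∈ L(G) since S is nullable, so keep S → ε.
Add the nullable-subset variants: S → p S gives p S | p. L → p L gives p L | p. L → s L S gives s L S | s L | s S | s.

S -> r | L | s r | p S | p | epsilon; L -> s p | p L | p | p S | s L S | s L | s S | s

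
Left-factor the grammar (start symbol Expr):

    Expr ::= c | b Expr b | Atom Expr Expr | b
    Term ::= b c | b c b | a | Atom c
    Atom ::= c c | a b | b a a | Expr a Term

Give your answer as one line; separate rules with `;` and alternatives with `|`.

Expr has alternatives sharing prefix 'b': factor to Expr → b Expr1 with Expr1 → Expr b | ε.
Term has alternatives sharing prefix 'b c': factor to Term → b c Term1 with Term1 → ε | b.

Expr ::= c | Atom Expr Expr | b Expr1; Term ::= a | Atom c | b c Term1; Atom ::= c c | a b | b a a | Expr a Term; Expr1 ::= Expr b | ε; Term1 ::= ε | b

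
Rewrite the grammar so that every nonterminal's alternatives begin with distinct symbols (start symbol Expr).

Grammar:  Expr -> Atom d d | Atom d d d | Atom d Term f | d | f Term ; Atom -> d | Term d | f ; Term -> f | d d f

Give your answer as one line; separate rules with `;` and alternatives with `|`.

Expr -> d | f Term | Atom d Expr1; Atom -> d | Term d | f; Term -> f | d d f; Expr1 -> Term f | d Expr11; Expr11 -> ε | d

Expr has alternatives sharing prefix 'Atom d': factor to Expr → Atom d Expr1 with Expr1 → d | d d | Term f.
Expr1 has alternatives sharing prefix 'd': factor to Expr1 → d Expr11 with Expr11 → ε | d.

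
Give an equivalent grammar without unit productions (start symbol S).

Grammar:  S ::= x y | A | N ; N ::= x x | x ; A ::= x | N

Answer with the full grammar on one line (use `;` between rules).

S ::= x y | x x | x; N ::= x x | x; A ::= x x | x

Unit pairs: A ⇒* {N}; S ⇒* {A, N}.
Replace each nonterminal's rules with the union of the non-unit rules of every nonterminal it unit-derives.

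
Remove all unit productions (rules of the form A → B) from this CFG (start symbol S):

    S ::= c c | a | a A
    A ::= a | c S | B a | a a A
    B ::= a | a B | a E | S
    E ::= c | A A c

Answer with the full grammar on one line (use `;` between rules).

Unit pairs: B ⇒* {S}.
Replace each nonterminal's rules with the union of the non-unit rules of every nonterminal it unit-derives.

S ::= c c | a | a A; A ::= a | c S | B a | a a A; B ::= a | a B | a E | c c | a A; E ::= c | A A c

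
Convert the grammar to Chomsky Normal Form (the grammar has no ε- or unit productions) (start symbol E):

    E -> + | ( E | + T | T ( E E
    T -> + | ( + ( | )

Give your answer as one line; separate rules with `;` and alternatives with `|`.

E -> + | X1 E | X2 T | T Y1; T -> + | X1 Y3 | ); X1 -> (; X2 -> +; Y1 -> X1 Y2; Y2 -> E E; Y3 -> X2 X1

Introduce a nonterminal for each terminal appearing in a rule of length ≥ 2: X1 → (, X2 → +.
Binarize each right-hand side of length ≥ 3 by chaining fresh nonterminals (Y1, Y2, …): affected rules were E → T X1 E E; T → X1 X2 X1.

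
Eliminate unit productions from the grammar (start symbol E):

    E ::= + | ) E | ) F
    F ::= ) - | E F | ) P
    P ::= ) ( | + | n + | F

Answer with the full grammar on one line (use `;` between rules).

E ::= + | ) E | ) F; F ::= ) - | E F | ) P; P ::= ) - | E F | ) P | ) ( | + | n +

Unit pairs: P ⇒* {F}.
For every A with A ⇒* B via unit rules, add B's non-unit alternatives to A; then delete every rule of the form X → Y.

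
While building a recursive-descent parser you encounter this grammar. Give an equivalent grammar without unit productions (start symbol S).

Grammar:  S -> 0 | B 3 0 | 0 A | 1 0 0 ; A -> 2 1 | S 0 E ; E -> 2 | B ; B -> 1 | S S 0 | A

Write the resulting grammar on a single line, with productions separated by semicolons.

Unit pairs: B ⇒* {A}; E ⇒* {A, B}.
For each unit pair (A, B), copy every non-unit production of B to A, then drop all unit productions.

S -> 0 | B 3 0 | 0 A | 1 0 0; A -> 2 1 | S 0 E; E -> 1 | S S 0 | 2 | 2 1 | S 0 E; B -> 1 | S S 0 | 2 1 | S 0 E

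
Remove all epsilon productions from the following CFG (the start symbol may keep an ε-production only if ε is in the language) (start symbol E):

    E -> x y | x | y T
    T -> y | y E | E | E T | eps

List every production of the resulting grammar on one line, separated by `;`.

Nullable nonterminals: {T}.
ε ∉ L(G), so no ε-production is kept.
For each production, add variants omitting each subset of nullable occurrences: E → y T gives y T | y.

E -> x y | x | y T | y; T -> y | y E | E | E T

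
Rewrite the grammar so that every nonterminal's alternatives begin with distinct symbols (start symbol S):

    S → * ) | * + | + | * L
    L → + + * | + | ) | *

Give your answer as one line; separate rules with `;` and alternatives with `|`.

S has alternatives sharing prefix '*': factor to S → * S' with S' → ) | + | L.
L has alternatives sharing prefix '+': factor to L → + L' with L' → + * | ε.

S → + | * S'; L → ) | * | + L'; S' → ) | + | L; L' → + * | ε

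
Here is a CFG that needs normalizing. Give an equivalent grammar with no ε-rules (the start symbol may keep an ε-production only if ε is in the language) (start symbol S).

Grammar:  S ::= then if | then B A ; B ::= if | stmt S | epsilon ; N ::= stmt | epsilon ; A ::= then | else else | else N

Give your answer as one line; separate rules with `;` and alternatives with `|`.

The nullable symbols are {B, N}.
ε ∉ L(G), so no ε-production is kept.
Expand every rule over subsets of its nullable positions: S → then B A gives then B A | then A. A → else N gives else N | else.

S ::= then if | then B A | then A; B ::= if | stmt S; N ::= stmt; A ::= then | else else | else N | else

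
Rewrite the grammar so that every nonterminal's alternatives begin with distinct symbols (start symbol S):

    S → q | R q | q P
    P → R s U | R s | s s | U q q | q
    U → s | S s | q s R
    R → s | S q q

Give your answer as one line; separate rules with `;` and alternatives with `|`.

S → R q | q S'; P → s s | U q q | q | R s P'; U → s | S s | q s R; R → s | S q q; S' → ε | P; P' → U | ε

S has alternatives sharing prefix 'q': factor to S → q S' with S' → ε | P.
P has alternatives sharing prefix 'R s': factor to P → R s P' with P' → U | ε.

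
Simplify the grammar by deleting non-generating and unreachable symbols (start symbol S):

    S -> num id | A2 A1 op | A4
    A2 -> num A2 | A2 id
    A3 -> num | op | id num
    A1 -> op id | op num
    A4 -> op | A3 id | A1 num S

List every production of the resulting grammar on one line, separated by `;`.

Generating nonterminals: {A1, A3, A4, S}.
Reachable from S after that: {A1, A3, A4, S}.
Removed useless symbols: {A2} and every production mentioning them.

S -> num id | A4; A3 -> num | op | id num; A1 -> op id | op num; A4 -> op | A3 id | A1 num S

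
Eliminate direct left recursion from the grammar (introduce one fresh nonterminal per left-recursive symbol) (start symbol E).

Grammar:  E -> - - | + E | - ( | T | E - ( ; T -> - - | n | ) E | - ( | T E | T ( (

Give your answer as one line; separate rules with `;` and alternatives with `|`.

E -> - - E' | + E E' | - ( E' | T E'; T -> - - T' | n T' | ) E T' | - ( T'; E' -> - ( E' | epsilon; T' -> E T' | ( ( T' | epsilon

Directly left-recursive nonterminals: E, T.
For E: α = {- (}, β = {- -, + E, - (, T}. Rewrite as E → β E' and E' → α E' | ε.
For T: α = {E, ( (}, β = {- -, n, ) E, - (}. Rewrite as T → β T' and T' → α T' | ε.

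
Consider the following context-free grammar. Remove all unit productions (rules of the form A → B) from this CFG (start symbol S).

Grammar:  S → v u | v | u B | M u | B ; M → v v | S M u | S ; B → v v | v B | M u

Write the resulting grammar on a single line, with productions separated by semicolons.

Unit pairs: M ⇒* {B, S}; S ⇒* {B}.
Replace each nonterminal's rules with the union of the non-unit rules of every nonterminal it unit-derives.

S → v v | v B | M u | v u | v | u B; M → v v | v B | M u | v u | v | u B | S M u; B → v v | v B | M u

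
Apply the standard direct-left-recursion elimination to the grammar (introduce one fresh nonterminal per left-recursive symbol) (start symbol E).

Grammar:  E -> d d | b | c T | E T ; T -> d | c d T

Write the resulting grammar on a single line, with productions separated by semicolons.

E -> d d E' | b E' | c T E'; T -> d | c d T; E' -> T E' | ε

Directly left-recursive nonterminal: E.
For E: α = {T}, β = {d d, b, c T}. Rewrite as E → β E' and E' → α E' | ε.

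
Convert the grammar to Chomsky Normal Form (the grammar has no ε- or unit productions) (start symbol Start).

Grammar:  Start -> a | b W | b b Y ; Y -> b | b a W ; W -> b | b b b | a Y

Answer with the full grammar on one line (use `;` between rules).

Introduce a nonterminal for each terminal appearing in a rule of length ≥ 2: X1 → b, X2 → a.
Binarize each right-hand side of length ≥ 3 by chaining fresh nonterminals (Y1, Y2, …): affected rules were Start → X1 X1 Y; Y → X1 X2 W; W → X1 X1 X1.

Start -> a | X1 W | X1 Y1; Y -> b | X1 Y2; W -> b | X1 Y3 | X2 Y; X1 -> b; X2 -> a; Y1 -> X1 Y; Y2 -> X2 W; Y3 -> X1 X1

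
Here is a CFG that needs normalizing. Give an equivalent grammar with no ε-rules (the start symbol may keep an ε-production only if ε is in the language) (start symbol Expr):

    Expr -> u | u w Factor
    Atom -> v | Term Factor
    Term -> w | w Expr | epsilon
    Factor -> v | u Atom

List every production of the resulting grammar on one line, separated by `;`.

Nullable set = {Term}.
ε ∉ L(G), so no ε-production is kept.
Expand every rule over subsets of its nullable positions: Atom → Term Factor gives Term Factor | Factor.

Expr -> u | u w Factor; Atom -> v | Term Factor | Factor; Term -> w | w Expr; Factor -> v | u Atom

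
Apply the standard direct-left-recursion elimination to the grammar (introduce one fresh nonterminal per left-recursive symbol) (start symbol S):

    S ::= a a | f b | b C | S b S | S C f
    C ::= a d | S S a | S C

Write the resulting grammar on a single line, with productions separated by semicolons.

Directly left-recursive nonterminal: S.
For S: α = {b S, C f}, β = {a a, f b, b C}. Rewrite as S → β S' and S' → α S' | ε.

S ::= a a S' | f b S' | b C S'; C ::= a d | S S a | S C; S' ::= b S S' | C f S' | ε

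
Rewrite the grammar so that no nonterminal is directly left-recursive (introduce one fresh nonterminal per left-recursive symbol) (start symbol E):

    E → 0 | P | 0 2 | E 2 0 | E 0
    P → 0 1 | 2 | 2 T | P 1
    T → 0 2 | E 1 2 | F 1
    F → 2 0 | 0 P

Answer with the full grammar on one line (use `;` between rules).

E → 0 E' | P E' | 0 2 E'; P → 0 1 P' | 2 P' | 2 T P'; T → 0 2 | E 1 2 | F 1; F → 2 0 | 0 P; E' → 2 0 E' | 0 E' | ε; P' → 1 P' | ε

Left recursion appears on E, P.
For E: α = {2 0, 0}, β = {0, P, 0 2}. Rewrite as E → β E' and E' → α E' | ε.
For P: α = {1}, β = {0 1, 2, 2 T}. Rewrite as P → β P' and P' → α P' | ε.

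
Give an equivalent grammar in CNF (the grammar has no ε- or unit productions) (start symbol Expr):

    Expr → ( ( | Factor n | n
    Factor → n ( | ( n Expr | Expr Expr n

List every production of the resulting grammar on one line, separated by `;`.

Expr → X1 X1 | Factor X2 | n; Factor → X2 X1 | X1 Y1 | Expr Y2; X1 → (; X2 → n; Y1 → X2 Expr; Y2 → Expr X2

Introduce a nonterminal for each terminal appearing in a rule of length ≥ 2: X1 → (, X2 → n.
Binarize each right-hand side of length ≥ 3 by chaining fresh nonterminals (Y1, Y2, …): affected rules were Factor → X1 X2 Expr; Factor → Expr Expr X2.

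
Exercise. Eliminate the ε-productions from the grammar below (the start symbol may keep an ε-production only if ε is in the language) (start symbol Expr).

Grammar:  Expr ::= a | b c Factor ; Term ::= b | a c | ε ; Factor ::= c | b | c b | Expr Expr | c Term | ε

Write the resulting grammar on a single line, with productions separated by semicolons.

Expr ::= a | b c Factor | b c; Term ::= b | a c; Factor ::= c | b | c b | Expr Expr | c Term

Nullable nonterminals: {Factor, Term}.
ε ∉ L(G), so no ε-production is kept.
For each production, add variants omitting each subset of nullable occurrences: Expr → b c Factor gives b c Factor | b c.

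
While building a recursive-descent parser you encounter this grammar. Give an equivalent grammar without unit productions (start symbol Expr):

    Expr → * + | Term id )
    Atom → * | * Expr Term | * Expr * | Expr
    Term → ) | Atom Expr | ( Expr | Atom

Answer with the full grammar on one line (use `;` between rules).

Unit pairs: Atom ⇒* {Expr}; Term ⇒* {Atom, Expr}.
Replace each nonterminal's rules with the union of the non-unit rules of every nonterminal it unit-derives.

Expr → * + | Term id ); Atom → * | * Expr Term | * Expr * | * + | Term id ); Term → ) | Atom Expr | ( Expr | * | * Expr Term | * Expr * | * + | Term id )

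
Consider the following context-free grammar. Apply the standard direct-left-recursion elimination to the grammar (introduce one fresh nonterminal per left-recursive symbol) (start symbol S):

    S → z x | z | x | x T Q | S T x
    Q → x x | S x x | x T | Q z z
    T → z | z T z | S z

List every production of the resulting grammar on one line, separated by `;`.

S, Q are directly left-recursive.
For S: α = {T x}, β = {z x, z, x, x T Q}. Rewrite as S → β S' and S' → α S' | ε.
For Q: α = {z z}, β = {x x, S x x, x T}. Rewrite as Q → β Q' and Q' → α Q' | ε.

S → z x S' | z S' | x S' | x T Q S'; Q → x x Q' | S x x Q' | x T Q'; T → z | z T z | S z; S' → T x S' | ε; Q' → z z Q' | ε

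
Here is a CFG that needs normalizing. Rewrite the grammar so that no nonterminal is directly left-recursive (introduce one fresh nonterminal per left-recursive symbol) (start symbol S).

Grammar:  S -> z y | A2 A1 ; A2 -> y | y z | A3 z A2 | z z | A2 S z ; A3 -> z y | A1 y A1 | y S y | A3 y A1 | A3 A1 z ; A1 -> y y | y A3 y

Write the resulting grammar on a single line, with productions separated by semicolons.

S -> z y | A2 A1; A2 -> y A2' | y z A2' | A3 z A2 A2' | z z A2'; A3 -> z y A3' | A1 y A1 A3' | y S y A3'; A1 -> y y | y A3 y; A2' -> S z A2' | ε; A3' -> y A1 A3' | A1 z A3' | ε

A2, A3 are directly left-recursive.
For A2: α = {S z}, β = {y, y z, A3 z A2, z z}. Rewrite as A2 → β A2' and A2' → α A2' | ε.
For A3: α = {y A1, A1 z}, β = {z y, A1 y A1, y S y}. Rewrite as A3 → β A3' and A3' → α A3' | ε.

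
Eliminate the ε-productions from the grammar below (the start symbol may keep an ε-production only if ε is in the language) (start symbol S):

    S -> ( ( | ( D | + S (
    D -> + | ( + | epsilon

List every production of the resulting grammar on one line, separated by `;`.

S -> ( ( | ( D | ( | + S (; D -> + | ( +

The nullable symbols are {D}.
ε ∉ L(G), so no ε-production is kept.
Add the nullable-subset variants: S → ( D gives ( D | (.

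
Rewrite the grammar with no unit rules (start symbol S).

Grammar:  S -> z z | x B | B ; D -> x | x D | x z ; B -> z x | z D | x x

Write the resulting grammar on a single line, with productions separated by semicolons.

Unit pairs: S ⇒* {B}.
Replace each nonterminal's rules with the union of the non-unit rules of every nonterminal it unit-derives.

S -> z x | z D | x x | z z | x B; D -> x | x D | x z; B -> z x | z D | x x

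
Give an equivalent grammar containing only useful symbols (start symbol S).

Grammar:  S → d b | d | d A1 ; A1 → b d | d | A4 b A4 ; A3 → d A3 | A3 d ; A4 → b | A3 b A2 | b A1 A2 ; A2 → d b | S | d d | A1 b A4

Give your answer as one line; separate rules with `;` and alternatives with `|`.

Generating nonterminals: {A1, A2, A4, S}.
Reachable from S after that: {A1, A2, A4, S}.
Removed useless symbols: {A3} and every production mentioning them.

S → d b | d | d A1; A1 → b d | d | A4 b A4; A4 → b | b A1 A2; A2 → d b | S | d d | A1 b A4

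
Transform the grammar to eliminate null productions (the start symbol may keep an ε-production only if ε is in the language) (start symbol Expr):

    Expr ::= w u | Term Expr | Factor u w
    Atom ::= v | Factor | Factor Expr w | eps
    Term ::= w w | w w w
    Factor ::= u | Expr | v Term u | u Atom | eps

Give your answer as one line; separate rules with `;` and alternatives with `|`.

Expr ::= w u | Term Expr | Factor u w | u w; Atom ::= v | Factor | Factor Expr w | Expr w; Term ::= w w | w w w; Factor ::= u | Expr | v Term u | u Atom

The nullable symbols are {Atom, Factor}.
ε ∉ L(G), so no ε-production is kept.
Add the nullable-subset variants: Expr → Factor u w gives Factor u w | u w. Atom → Factor Expr w gives Factor Expr w | Expr w.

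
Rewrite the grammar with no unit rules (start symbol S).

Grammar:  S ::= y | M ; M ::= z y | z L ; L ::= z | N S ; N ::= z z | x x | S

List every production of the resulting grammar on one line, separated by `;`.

S ::= y | z y | z L; M ::= z y | z L; L ::= z | N S; N ::= y | z z | x x | z y | z L

Unit pairs: N ⇒* {M, S}; S ⇒* {M}.
For every A with A ⇒* B via unit rules, add B's non-unit alternatives to A; then delete every rule of the form X → Y.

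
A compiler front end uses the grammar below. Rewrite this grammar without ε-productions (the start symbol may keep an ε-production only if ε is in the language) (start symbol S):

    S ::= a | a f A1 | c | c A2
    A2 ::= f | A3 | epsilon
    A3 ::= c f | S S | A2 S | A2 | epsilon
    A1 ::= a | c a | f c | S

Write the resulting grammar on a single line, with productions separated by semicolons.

Nullable nonterminals: {A2, A3}.
ε ∉ L(G), so no ε-production is kept.
For each production, add variants omitting each subset of nullable occurrences: A3 → A2 S gives A2 S | S.

S ::= a | a f A1 | c | c A2; A2 ::= f | A3; A3 ::= c f | S S | A2 S | S | A2; A1 ::= a | c a | f c | S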